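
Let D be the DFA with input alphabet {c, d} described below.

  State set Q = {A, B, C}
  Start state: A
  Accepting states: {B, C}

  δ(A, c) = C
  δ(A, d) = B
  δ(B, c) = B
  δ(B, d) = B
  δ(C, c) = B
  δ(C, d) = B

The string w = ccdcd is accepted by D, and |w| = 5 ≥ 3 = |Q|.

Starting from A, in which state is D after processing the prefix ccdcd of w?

Run of D on the first 5 characters of w = c c d c d:
  step 0: A  (start)
  step 1: C  (read c: A→C)
  step 2: B  (read c: C→B)
  step 3: B  (read d: B→B)
  step 4: B  (read c: B→B)
  step 5: B  (read d: B→B)

After reading 5 characters, D is in state B.

B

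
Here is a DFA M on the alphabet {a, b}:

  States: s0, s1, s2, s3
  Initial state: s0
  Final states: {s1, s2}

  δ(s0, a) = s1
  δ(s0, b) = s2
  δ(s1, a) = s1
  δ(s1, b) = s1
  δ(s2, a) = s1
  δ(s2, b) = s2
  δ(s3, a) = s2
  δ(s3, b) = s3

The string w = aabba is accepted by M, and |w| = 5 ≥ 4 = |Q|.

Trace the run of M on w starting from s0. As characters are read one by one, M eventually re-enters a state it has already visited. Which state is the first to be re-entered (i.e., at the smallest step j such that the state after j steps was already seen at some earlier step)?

s1

State sequence: s0 -a-> s1 -a-> s1 -b-> s1 -b-> s1 -a-> s1
First repeat at step 2: s1 was already visited.

The earliest repeat is at step j = 2: M is in s1, which it already visited at step i = 1.
Since M has 4 states, any run of length ≥ 4 visits 4+1 states, so by pigeonhole some state repeats within the first 4 steps — that repeat gives the pumpable loop.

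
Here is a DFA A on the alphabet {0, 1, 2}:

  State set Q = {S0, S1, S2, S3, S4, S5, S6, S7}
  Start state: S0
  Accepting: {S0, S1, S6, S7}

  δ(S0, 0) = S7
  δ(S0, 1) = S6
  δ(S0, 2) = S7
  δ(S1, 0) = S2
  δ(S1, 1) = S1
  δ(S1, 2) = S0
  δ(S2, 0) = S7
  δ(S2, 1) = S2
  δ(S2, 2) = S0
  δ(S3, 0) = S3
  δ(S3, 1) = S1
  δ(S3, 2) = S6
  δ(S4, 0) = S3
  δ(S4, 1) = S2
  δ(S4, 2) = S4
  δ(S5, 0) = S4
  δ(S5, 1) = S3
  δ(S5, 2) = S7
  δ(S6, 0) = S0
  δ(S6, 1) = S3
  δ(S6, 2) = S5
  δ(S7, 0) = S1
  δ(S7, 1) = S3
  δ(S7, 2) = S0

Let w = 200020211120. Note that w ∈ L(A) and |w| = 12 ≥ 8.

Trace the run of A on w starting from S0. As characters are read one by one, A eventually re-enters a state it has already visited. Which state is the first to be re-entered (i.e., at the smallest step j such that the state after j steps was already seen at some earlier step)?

State sequence: S0 -2-> S7 -0-> S1 -0-> S2 -0-> S7 -2-> S0 -0-> S7 -2-> S0 -1-> S6 -1-> S3 -1-> S1 -2-> S0 -0-> S7
First repeat at step 4: S7 was already visited.

The earliest repeat is at step j = 4: A is in S7, which it already visited at step i = 1.
Since A has 8 states, any run of length ≥ 8 visits 8+1 states, so by pigeonhole some state repeats within the first 8 steps — that repeat gives the pumpable loop.

S7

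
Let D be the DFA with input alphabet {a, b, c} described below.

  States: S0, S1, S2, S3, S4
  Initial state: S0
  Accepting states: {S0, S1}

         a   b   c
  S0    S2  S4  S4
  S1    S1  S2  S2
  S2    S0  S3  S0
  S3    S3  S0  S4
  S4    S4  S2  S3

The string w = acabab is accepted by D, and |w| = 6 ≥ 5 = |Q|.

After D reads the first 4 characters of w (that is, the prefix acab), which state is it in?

S3

State sequence: S0 -a-> S2 -c-> S0 -a-> S2 -b-> S3

After reading 4 characters, D is in state S3.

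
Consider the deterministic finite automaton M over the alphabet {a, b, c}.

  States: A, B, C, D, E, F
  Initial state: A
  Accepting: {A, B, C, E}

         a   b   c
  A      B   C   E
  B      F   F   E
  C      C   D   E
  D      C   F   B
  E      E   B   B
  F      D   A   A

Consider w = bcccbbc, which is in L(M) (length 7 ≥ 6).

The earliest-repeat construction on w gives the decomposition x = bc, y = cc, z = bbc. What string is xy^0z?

xy⁰z = xz = bc·bbc = bcbbc.
Reading y = cc takes M from E back to E, so after x the machine is still in E, and z then leads to the accepting state A. Hence bcbbc ∈ L(M).

bcbbc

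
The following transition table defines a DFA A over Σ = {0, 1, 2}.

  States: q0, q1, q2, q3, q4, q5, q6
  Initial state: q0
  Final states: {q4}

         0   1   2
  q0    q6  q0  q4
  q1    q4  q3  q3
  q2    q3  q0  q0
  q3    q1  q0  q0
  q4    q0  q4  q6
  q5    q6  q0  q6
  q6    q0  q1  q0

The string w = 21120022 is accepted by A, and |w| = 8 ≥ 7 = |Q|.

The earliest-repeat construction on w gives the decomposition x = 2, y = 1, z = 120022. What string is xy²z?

211120022

xy^2z = 2·1·1·120022 = 211120022.
Reading y = 1 takes A from q4 back to q4, so after x·y·y the machine is still in q4, and z then leads to the accepting state q4. Hence 211120022 ∈ L(A).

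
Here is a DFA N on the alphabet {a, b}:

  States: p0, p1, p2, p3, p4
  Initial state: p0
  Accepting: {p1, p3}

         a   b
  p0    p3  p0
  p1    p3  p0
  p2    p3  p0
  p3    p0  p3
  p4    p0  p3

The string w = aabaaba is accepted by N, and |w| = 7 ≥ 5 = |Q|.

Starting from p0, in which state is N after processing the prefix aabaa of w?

Run of N on the first 5 characters of w = a a b a a:
  step 0: p0  (start)
  step 1: p3  (read a: p0→p3)
  step 2: p0  (read a: p3→p0)
  step 3: p0  (read b: p0→p0)
  step 4: p3  (read a: p0→p3)
  step 5: p0  (read a: p3→p0)

After reading 5 characters, N is in state p0.

p0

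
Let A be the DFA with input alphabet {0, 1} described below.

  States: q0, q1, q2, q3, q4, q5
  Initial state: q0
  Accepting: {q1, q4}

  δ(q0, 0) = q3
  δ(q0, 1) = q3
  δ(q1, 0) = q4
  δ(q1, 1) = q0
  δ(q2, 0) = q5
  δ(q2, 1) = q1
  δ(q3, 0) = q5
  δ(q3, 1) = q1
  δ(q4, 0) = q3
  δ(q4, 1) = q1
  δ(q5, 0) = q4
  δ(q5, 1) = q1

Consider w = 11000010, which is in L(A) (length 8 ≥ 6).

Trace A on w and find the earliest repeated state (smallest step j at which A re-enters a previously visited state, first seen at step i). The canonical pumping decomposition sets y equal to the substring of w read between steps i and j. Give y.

Run of A on w = 1 1 0 0 0 0 1 0:
  step 0: q0  (start)
  step 1: q3  (read 1: q0→q3)
  step 2: q1  (read 1: q3→q1)
  step 3: q4  (read 0: q1→q4)
  step 4: q3  (read 0: q4→q3)   ← first repeat (q3 seen earlier)
  step 5: q5  (read 0: q3→q5)
  step 6: q4  (read 0: q5→q4)
  step 7: q1  (read 1: q4→q1)
  step 8: q4  (read 0: q1→q4)

So i = 1, j = 4, giving x = w[0:1] = 1, y = w[1:4] = 100, z = w[4:8] = 0010.
Check: |xy| = 4 ≤ 6 and |y| = 3 ≥ 1. Reading y takes A from q3 back to q3, so every xyⁱz is accepted.
With |Q| = 6, pigeonhole forces a state repeat no later than step 6; the substring read between the first and second visits to that state can be pumped.

100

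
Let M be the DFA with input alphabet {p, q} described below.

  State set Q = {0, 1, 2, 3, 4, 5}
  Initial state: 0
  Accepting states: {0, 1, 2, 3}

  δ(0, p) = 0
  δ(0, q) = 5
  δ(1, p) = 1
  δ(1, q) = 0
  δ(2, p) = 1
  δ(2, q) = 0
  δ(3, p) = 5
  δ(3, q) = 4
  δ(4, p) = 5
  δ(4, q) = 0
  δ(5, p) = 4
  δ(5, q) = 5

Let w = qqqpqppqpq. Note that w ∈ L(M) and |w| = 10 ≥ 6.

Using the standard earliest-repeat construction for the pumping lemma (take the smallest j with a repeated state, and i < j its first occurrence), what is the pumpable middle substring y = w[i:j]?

q

Run of M on w = q q q p q p p q p q:
  step 0: 0  (start)
  step 1: 5  (read q: 0→5)
  step 2: 5  (read q: 5→5)   ← first repeat (5 seen earlier)
  step 3: 5  (read q: 5→5)
  step 4: 4  (read p: 5→4)
  step 5: 0  (read q: 4→0)
  step 6: 0  (read p: 0→0)
  step 7: 0  (read p: 0→0)
  step 8: 5  (read q: 0→5)
  step 9: 4  (read p: 5→4)
  step 10: 0  (read q: 4→0)

So i = 1, j = 2, giving x = w[0:1] = q, y = w[1:2] = q, z = w[2:10] = qpqppqpq.
Check: |xy| = 2 ≤ 6 and |y| = 1 ≥ 1. Reading y takes M from 5 back to 5, so every xyⁱz is accepted.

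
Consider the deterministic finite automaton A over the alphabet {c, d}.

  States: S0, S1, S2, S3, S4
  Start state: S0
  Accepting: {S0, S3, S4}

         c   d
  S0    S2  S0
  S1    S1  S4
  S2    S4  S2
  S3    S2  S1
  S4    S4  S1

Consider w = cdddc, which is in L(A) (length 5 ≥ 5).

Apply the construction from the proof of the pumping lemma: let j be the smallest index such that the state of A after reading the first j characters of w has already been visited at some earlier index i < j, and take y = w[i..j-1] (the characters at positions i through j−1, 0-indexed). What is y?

Run of A on w = c d d d c:
  step 0: S0  (start)
  step 1: S2  (read c: S0→S2)
  step 2: S2  (read d: S2→S2)   ← first repeat (S2 seen earlier)
  step 3: S2  (read d: S2→S2)
  step 4: S2  (read d: S2→S2)
  step 5: S4  (read c: S2→S4)

So i = 1, j = 2, giving x = w[0:1] = c, y = w[1:2] = d, z = w[2:5] = ddc.
Check: |xy| = 2 ≤ 5 and |y| = 1 ≥ 1. Reading y takes A from S2 back to S2, so every xyⁱz is accepted.

d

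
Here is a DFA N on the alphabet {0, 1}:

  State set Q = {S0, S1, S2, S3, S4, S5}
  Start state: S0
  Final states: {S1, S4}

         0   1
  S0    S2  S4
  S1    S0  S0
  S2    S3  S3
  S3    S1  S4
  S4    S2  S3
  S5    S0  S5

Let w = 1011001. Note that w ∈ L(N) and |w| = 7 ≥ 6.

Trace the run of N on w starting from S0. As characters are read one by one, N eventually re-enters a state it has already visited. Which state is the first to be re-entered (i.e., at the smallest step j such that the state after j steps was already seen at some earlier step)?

S4

State sequence: S0 -1-> S4 -0-> S2 -1-> S3 -1-> S4 -0-> S2 -0-> S3 -1-> S4
First repeat at step 4: S4 was already visited.

The earliest repeat is at step j = 4: N is in S4, which it already visited at step i = 1.
With |Q| = 6, pigeonhole forces a state repeat no later than step 6; the substring read between the first and second visits to that state can be pumped.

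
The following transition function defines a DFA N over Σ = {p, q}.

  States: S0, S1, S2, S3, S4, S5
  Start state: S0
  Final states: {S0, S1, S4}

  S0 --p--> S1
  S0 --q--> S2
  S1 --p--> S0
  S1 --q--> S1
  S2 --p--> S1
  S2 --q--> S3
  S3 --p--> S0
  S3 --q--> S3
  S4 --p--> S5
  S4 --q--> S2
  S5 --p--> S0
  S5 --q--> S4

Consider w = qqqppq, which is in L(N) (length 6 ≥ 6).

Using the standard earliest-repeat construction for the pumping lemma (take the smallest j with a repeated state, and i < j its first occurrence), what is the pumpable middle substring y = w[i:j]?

State sequence: S0 -q-> S2 -q-> S3 -q-> S3 -p-> S0 -p-> S1 -q-> S1
First repeat at step 3: S3 was already visited.

So i = 2, j = 3, giving x = w[0:2] = qq, y = w[2:3] = q, z = w[3:6] = ppq.
Check: |xy| = 3 ≤ 6 and |y| = 1 ≥ 1. Reading y takes N from S3 back to S3, so every xyⁱz is accepted.

q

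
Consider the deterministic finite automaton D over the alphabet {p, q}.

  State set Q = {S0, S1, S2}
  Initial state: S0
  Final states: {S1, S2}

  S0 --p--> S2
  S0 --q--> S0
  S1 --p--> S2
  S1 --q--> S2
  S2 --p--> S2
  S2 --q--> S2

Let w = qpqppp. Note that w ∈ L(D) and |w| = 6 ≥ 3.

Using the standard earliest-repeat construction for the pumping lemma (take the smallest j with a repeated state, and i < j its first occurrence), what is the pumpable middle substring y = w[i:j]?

q

Run of D on w = q p q p p p:
  step 0: S0  (start)
  step 1: S0  (read q: S0→S0)   ← first repeat (S0 seen earlier)
  step 2: S2  (read p: S0→S2)
  step 3: S2  (read q: S2→S2)
  step 4: S2  (read p: S2→S2)
  step 5: S2  (read p: S2→S2)
  step 6: S2  (read p: S2→S2)

So i = 0, j = 1, giving x = w[0:0] = ε, y = w[0:1] = q, z = w[1:6] = pqppp.
Check: |xy| = 1 ≤ 3 and |y| = 1 ≥ 1. Reading y takes D from S0 back to S0, so every xyⁱz is accepted.
With |Q| = 3, pigeonhole forces a state repeat no later than step 3; the substring read between the first and second visits to that state can be pumped.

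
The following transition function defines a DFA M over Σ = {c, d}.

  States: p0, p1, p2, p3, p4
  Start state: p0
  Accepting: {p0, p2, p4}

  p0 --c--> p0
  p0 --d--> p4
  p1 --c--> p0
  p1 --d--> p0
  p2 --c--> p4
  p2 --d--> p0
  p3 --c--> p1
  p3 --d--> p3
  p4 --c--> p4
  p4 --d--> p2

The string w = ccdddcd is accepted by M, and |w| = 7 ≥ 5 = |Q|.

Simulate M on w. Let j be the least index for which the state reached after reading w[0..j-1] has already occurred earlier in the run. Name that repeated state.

p0

Run of M on w = c c d d d c d:
  step 0: p0  (start)
  step 1: p0  (read c: p0→p0)   ← first repeat (p0 seen earlier)
  step 2: p0  (read c: p0→p0)
  step 3: p4  (read d: p0→p4)
  step 4: p2  (read d: p4→p2)
  step 5: p0  (read d: p2→p0)
  step 6: p0  (read c: p0→p0)
  step 7: p4  (read d: p0→p4)

The earliest repeat is at step j = 1: M is in p0, which it already visited at step i = 0.
With |Q| = 5, pigeonhole forces a state repeat no later than step 5; the substring read between the first and second visits to that state can be pumped.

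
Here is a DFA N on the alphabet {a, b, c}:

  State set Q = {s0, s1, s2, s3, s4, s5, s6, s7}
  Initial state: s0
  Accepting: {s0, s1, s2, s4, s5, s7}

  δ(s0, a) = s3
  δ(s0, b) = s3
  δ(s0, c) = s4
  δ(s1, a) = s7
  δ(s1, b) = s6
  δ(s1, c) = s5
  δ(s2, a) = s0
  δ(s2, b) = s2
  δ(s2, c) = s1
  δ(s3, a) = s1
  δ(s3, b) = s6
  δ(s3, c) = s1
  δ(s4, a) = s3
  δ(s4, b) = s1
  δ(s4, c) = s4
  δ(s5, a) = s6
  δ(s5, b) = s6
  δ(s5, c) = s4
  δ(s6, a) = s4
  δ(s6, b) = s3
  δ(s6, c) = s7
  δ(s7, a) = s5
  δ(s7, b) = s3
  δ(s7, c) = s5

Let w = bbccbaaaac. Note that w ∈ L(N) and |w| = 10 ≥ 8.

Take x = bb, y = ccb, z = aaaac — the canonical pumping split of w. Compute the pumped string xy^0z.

bbaaaac

xy⁰z = xz = bb·aaaac = bbaaaac.
Reading y = ccb takes N from s6 back to s6, so after x the machine is still in s6, and z then leads to the accepting state s5. Hence bbaaaac ∈ L(N).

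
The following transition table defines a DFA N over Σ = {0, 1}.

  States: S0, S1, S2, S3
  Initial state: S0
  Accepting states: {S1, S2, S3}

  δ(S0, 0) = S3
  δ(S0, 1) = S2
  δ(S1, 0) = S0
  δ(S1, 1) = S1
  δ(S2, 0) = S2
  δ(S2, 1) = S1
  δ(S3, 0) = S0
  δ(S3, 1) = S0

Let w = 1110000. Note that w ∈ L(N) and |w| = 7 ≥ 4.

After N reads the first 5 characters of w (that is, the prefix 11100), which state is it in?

S3

State sequence: S0 -1-> S2 -1-> S1 -1-> S1 -0-> S0 -0-> S3

After reading 5 characters, N is in state S3.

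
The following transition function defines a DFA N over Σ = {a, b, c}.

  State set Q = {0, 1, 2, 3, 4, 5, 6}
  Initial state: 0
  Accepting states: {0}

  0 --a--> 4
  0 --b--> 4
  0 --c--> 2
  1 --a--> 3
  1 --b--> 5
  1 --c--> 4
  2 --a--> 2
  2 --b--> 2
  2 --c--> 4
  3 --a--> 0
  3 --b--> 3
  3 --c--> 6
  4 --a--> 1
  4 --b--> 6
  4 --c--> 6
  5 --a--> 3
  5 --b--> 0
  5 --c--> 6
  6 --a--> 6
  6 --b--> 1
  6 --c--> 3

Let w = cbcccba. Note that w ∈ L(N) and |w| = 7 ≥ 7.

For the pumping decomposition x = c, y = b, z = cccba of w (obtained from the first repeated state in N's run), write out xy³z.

cbbbcccba

xy^3z = c·b·b·b·cccba = cbbbcccba.
Reading y = b takes N from 2 back to 2, so after x·y·y·y the machine is still in 2, and z then leads to the accepting state 0. Hence cbbbcccba ∈ L(N).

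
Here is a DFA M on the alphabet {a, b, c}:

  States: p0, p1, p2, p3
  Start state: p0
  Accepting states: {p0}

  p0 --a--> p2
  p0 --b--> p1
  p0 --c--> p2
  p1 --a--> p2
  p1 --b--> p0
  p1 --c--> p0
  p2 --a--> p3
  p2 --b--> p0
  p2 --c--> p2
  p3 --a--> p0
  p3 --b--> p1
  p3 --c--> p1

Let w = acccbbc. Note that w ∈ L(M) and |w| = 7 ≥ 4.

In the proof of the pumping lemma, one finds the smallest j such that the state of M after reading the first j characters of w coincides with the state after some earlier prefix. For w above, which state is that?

State sequence: p0 -a-> p2 -c-> p2 -c-> p2 -c-> p2 -b-> p0 -b-> p1 -c-> p0
First repeat at step 2: p2 was already visited.

The earliest repeat is at step j = 2: M is in p2, which it already visited at step i = 1.
The DFA has 4 states, so the proof of the pumping lemma guarantees a repeated state among the first 4+1 visited; the segment between the two visits is the pumpable y.

p2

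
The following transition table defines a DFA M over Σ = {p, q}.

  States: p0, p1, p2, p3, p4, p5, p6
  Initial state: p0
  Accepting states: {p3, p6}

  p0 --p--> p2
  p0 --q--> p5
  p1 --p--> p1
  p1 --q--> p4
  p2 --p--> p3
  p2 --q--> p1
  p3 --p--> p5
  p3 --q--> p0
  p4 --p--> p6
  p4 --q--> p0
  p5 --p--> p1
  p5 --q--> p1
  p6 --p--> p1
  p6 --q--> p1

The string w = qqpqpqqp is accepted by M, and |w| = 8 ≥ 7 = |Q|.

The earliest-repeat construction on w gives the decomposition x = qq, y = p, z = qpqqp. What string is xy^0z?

qqqpqqp

xy⁰z = xz = qq·qpqqp = qqqpqqp.
Reading y = p takes M from p1 back to p1, so after x the machine is still in p1, and z then leads to the accepting state p6. Hence qqqpqqp ∈ L(M).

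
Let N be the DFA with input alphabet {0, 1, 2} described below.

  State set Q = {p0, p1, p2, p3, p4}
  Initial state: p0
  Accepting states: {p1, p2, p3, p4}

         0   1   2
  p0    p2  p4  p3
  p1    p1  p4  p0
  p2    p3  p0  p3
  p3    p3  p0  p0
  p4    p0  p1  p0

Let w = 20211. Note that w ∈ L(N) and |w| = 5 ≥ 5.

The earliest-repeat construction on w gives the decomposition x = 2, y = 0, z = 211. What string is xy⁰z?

2211

xy⁰z = xz = 2·211 = 2211.
Reading y = 0 takes N from p3 back to p3, so after x the machine is still in p3, and z then leads to the accepting state p1. Hence 2211 ∈ L(N).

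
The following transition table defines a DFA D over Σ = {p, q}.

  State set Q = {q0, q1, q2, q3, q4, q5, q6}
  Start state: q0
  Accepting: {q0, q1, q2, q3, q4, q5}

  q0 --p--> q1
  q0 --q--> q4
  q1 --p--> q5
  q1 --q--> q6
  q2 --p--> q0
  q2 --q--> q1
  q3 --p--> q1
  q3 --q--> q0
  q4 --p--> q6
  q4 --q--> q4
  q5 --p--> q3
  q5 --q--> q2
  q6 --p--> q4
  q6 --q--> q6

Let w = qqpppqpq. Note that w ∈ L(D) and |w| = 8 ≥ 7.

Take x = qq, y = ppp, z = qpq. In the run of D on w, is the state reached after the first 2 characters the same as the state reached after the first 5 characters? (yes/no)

Run of D on the first 5 characters of w = q q p p p:
  step 0: q0  (start)
  step 1: q4  (read q: q0→q4)
  step 2: q4  (read q: q4→q4)
  step 3: q6  (read p: q4→q6)
  step 4: q4  (read p: q6→q4)
  step 5: q6  (read p: q4→q6)

After x (step 2): q4. After xy (step 5): q6.
They differ (q4 ≠ q6), so y is not a cycle from the state after x; this split is not the one the pumping-lemma construction produces, and pumping y need not keep the string in L(D).

no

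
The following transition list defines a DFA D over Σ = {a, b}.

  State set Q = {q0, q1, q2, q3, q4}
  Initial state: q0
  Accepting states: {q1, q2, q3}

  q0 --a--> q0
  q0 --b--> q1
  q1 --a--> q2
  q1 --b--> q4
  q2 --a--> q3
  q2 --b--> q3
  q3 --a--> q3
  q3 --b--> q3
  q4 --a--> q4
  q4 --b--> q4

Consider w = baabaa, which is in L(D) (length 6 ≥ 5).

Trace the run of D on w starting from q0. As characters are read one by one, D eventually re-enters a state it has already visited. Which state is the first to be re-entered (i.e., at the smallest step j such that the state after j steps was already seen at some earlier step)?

Run of D on w = b a a b a a:
  step 0: q0  (start)
  step 1: q1  (read b: q0→q1)
  step 2: q2  (read a: q1→q2)
  step 3: q3  (read a: q2→q3)
  step 4: q3  (read b: q3→q3)   ← first repeat (q3 seen earlier)
  step 5: q3  (read a: q3→q3)
  step 6: q3  (read a: q3→q3)

The earliest repeat is at step j = 4: D is in q3, which it already visited at step i = 3.

q3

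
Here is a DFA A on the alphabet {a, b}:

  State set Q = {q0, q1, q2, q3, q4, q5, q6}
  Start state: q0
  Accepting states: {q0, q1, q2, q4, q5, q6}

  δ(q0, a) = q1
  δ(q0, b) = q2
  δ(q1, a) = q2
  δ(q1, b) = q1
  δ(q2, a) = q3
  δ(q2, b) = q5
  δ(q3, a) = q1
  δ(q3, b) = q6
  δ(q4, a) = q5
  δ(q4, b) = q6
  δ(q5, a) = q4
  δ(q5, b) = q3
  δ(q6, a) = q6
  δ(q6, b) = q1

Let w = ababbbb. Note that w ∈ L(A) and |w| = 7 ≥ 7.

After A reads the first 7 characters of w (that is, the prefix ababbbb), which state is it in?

State sequence: q0 -a-> q1 -b-> q1 -a-> q2 -b-> q5 -b-> q3 -b-> q6 -b-> q1

After reading 7 characters, A is in state q1.
(This kind of state-tracing is the core of the pumping-lemma construction: with 7 states, pigeonhole forces a repeat within the first 7 steps.)

q1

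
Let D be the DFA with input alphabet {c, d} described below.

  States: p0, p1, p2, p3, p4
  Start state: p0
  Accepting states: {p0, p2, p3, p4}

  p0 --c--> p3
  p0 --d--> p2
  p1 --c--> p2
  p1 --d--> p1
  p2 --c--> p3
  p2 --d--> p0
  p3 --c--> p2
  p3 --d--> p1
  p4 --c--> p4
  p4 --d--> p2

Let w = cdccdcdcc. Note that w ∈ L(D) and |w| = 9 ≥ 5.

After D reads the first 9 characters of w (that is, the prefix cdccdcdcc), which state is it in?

p2

State sequence: p0 -c-> p3 -d-> p1 -c-> p2 -c-> p3 -d-> p1 -c-> p2 -d-> p0 -c-> p3 -c-> p2

After reading 9 characters, D is in state p2.
(This kind of state-tracing is the core of the pumping-lemma construction: with 5 states, pigeonhole forces a repeat within the first 5 steps.)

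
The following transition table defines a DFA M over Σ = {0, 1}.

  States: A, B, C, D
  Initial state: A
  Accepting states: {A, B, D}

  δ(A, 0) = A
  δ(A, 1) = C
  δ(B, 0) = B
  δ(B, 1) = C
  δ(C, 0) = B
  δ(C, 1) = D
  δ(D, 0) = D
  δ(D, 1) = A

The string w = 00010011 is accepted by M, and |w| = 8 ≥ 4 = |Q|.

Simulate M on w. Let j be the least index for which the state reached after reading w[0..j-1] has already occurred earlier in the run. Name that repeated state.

A

Run of M on w = 0 0 0 1 0 0 1 1:
  step 0: A  (start)
  step 1: A  (read 0: A→A)   ← first repeat (A seen earlier)
  step 2: A  (read 0: A→A)
  step 3: A  (read 0: A→A)
  step 4: C  (read 1: A→C)
  step 5: B  (read 0: C→B)
  step 6: B  (read 0: B→B)
  step 7: C  (read 1: B→C)
  step 8: D  (read 1: C→D)

The earliest repeat is at step j = 1: M is in A, which it already visited at step i = 0.
With |Q| = 4, pigeonhole forces a state repeat no later than step 4; the substring read between the first and second visits to that state can be pumped.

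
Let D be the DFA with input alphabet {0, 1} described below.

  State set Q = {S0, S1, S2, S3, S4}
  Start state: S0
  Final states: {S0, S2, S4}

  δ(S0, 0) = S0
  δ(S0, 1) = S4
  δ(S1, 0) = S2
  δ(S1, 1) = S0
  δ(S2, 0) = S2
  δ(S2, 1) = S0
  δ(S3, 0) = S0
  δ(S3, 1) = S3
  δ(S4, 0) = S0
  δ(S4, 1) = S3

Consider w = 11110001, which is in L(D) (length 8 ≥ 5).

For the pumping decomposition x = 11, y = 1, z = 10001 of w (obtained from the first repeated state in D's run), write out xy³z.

xy^3z = 11·1·1·1·10001 = 1111110001.
Reading y = 1 takes D from S3 back to S3, so after x·y·y·y the machine is still in S3, and z then leads to the accepting state S4. Hence 1111110001 ∈ L(D).

1111110001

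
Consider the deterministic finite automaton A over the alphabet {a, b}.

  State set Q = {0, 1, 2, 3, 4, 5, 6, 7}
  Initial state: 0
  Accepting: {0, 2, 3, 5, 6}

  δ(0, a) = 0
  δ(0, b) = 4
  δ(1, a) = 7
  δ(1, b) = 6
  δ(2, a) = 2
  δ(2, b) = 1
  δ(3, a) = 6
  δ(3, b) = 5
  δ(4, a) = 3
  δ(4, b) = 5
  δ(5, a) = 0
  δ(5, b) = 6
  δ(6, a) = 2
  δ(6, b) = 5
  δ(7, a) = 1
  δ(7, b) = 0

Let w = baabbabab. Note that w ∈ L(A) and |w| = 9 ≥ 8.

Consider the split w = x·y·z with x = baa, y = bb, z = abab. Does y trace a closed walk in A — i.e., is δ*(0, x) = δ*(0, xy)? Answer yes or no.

yes

Run of A on the first 5 characters of w = b a a b b:
  step 0: 0  (start)
  step 1: 4  (read b: 0→4)
  step 2: 3  (read a: 4→3)
  step 3: 6  (read a: 3→6)
  step 4: 5  (read b: 6→5)
  step 5: 6  (read b: 5→6)

After x (step 3): 6. After xy (step 5): 6.
They match, so y = bb drives A around a cycle from 6 back to itself; pumping y any number of times keeps A in 6 before reading z, and xyⁱz ∈ L(A) for every i ≥ 0.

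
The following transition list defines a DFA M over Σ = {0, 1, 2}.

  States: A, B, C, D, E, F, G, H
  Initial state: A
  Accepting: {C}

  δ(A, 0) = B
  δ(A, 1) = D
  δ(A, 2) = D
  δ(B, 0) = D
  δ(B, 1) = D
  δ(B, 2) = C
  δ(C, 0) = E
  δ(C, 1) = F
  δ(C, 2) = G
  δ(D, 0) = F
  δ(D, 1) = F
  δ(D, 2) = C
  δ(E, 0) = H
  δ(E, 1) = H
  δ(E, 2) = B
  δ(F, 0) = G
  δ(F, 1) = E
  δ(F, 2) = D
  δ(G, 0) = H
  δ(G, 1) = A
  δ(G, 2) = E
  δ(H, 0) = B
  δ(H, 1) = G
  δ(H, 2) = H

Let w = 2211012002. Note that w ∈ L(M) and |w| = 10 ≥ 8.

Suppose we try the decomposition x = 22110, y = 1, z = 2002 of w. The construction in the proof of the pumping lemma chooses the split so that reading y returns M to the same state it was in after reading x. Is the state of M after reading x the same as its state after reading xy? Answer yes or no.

State sequence: A -2-> D -2-> C -1-> F -1-> E -0-> H -1-> G

After x (step 5): H. After xy (step 6): G.
They differ (H ≠ G), so y is not a cycle from the state after x; this split is not the one the pumping-lemma construction produces, and pumping y need not keep the string in L(M).

no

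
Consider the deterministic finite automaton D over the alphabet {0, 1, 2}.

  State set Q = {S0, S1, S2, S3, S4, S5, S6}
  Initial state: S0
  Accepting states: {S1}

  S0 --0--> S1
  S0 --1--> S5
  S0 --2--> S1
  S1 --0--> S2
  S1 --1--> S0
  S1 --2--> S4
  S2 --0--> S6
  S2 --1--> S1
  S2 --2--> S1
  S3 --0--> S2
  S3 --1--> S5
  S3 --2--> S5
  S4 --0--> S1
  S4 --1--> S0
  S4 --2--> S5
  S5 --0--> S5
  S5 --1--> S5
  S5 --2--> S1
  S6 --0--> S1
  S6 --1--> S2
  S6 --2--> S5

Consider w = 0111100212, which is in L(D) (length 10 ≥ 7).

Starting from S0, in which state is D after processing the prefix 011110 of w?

S5

Run of D on the first 6 characters of w = 0 1 1 1 1 0:
  step 0: S0  (start)
  step 1: S1  (read 0: S0→S1)
  step 2: S0  (read 1: S1→S0)
  step 3: S5  (read 1: S0→S5)
  step 4: S5  (read 1: S5→S5)
  step 5: S5  (read 1: S5→S5)
  step 6: S5  (read 0: S5→S5)

After reading 6 characters, D is in state S5.
(This kind of state-tracing is the core of the pumping-lemma construction: with 7 states, pigeonhole forces a repeat within the first 7 steps.)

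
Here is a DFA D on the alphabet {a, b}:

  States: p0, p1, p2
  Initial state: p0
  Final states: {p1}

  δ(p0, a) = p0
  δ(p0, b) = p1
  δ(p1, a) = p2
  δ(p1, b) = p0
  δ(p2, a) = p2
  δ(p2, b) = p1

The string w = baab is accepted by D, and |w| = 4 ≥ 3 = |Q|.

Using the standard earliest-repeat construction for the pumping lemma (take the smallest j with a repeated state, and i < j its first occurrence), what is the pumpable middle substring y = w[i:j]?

Run of D on w = b a a b:
  step 0: p0  (start)
  step 1: p1  (read b: p0→p1)
  step 2: p2  (read a: p1→p2)
  step 3: p2  (read a: p2→p2)   ← first repeat (p2 seen earlier)
  step 4: p1  (read b: p2→p1)

So i = 2, j = 3, giving x = w[0:2] = ba, y = w[2:3] = a, z = w[3:4] = b.
Check: |xy| = 3 ≤ 3 and |y| = 1 ≥ 1. Reading y takes D from p2 back to p2, so every xyⁱz is accepted.
Since D has 3 states, any run of length ≥ 3 visits 3+1 states, so by pigeonhole some state repeats within the first 3 steps — that repeat gives the pumpable loop.

a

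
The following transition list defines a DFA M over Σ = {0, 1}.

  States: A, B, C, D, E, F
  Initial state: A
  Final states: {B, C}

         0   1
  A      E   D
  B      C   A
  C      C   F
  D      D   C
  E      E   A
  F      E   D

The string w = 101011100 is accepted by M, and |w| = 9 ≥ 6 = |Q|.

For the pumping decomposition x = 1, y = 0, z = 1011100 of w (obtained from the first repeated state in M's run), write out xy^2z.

xy^2z = 1·0·0·1011100 = 1001011100.
Reading y = 0 takes M from D back to D, so after x·y·y the machine is still in D, and z then leads to the accepting state C. Hence 1001011100 ∈ L(M).

1001011100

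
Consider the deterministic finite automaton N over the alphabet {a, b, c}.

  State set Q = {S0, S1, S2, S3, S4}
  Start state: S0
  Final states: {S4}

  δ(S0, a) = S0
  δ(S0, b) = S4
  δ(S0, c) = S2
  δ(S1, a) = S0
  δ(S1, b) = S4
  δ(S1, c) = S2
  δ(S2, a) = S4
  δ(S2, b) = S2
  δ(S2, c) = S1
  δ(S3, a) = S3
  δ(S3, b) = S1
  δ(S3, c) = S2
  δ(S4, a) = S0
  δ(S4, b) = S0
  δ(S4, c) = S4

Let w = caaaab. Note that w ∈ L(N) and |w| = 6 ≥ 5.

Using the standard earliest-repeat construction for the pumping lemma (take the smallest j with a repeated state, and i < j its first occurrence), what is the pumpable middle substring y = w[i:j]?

caa

State sequence: S0 -c-> S2 -a-> S4 -a-> S0 -a-> S0 -a-> S0 -b-> S4
First repeat at step 3: S0 was already visited.

So i = 0, j = 3, giving x = w[0:0] = ε, y = w[0:3] = caa, z = w[3:6] = aab.
Check: |xy| = 3 ≤ 5 and |y| = 3 ≥ 1. Reading y takes N from S0 back to S0, so every xyⁱz is accepted.
Since N has 5 states, any run of length ≥ 5 visits 5+1 states, so by pigeonhole some state repeats within the first 5 steps — that repeat gives the pumpable loop.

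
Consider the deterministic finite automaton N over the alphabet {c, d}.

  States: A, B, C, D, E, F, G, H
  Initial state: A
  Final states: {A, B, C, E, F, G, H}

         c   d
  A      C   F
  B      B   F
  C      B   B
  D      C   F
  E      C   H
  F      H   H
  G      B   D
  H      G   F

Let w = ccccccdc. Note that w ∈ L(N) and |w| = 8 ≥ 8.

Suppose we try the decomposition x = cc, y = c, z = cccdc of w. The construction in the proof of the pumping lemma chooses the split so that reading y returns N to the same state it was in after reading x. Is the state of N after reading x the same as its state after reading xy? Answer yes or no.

yes

Run of N on the first 3 characters of w = c c c:
  step 0: A  (start)
  step 1: C  (read c: A→C)
  step 2: B  (read c: C→B)
  step 3: B  (read c: B→B)

After x (step 2): B. After xy (step 3): B.
They match, so y = c drives N around a cycle from B back to itself; pumping y any number of times keeps N in B before reading z, and xyⁱz ∈ L(N) for every i ≥ 0.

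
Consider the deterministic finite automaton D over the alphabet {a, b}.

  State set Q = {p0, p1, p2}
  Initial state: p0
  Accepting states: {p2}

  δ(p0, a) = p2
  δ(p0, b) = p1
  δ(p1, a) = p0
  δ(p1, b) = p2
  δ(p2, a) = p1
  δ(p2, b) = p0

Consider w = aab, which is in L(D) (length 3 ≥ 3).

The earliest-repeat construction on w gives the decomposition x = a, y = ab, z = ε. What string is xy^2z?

aabab

xy^2z = a·ab·ab·ε = aabab.
Reading y = ab takes D from p2 back to p2, so after x·y·y the machine is still in p2, and z then leads to the accepting state p2. Hence aabab ∈ L(D).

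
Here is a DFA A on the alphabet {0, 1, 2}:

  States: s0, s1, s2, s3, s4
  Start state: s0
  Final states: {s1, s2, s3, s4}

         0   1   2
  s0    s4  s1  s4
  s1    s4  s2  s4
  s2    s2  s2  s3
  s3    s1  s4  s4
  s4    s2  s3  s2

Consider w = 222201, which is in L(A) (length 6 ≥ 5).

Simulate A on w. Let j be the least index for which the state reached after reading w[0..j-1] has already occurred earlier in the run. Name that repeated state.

Run of A on w = 2 2 2 2 0 1:
  step 0: s0  (start)
  step 1: s4  (read 2: s0→s4)
  step 2: s2  (read 2: s4→s2)
  step 3: s3  (read 2: s2→s3)
  step 4: s4  (read 2: s3→s4)   ← first repeat (s4 seen earlier)
  step 5: s2  (read 0: s4→s2)
  step 6: s2  (read 1: s2→s2)

The earliest repeat is at step j = 4: A is in s4, which it already visited at step i = 1.

s4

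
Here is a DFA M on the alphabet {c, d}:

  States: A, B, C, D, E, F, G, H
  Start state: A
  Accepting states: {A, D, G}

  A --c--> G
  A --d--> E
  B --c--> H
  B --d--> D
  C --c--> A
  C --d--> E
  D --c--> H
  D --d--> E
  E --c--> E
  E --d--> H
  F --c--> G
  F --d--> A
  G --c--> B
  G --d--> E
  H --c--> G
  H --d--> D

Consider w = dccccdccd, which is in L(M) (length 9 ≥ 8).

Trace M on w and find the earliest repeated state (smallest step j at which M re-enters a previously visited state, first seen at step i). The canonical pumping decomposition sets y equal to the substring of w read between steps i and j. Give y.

c

State sequence: A -d-> E -c-> E -c-> E -c-> E -c-> E -d-> H -c-> G -c-> B -d-> D
First repeat at step 2: E was already visited.

So i = 1, j = 2, giving x = w[0:1] = d, y = w[1:2] = c, z = w[2:9] = cccdccd.
Check: |xy| = 2 ≤ 8 and |y| = 1 ≥ 1. Reading y takes M from E back to E, so every xyⁱz is accepted.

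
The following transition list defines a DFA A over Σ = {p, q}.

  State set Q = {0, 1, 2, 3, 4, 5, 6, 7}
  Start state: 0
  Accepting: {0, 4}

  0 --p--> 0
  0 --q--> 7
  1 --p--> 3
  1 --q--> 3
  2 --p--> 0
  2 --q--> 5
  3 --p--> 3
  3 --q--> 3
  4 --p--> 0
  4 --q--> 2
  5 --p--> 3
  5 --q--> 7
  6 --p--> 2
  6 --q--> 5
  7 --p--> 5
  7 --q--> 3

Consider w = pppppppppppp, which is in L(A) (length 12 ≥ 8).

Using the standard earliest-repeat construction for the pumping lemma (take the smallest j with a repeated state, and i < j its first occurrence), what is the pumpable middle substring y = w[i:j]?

p

Run of A on w = p p p p p p p p p p p p:
  step 0: 0  (start)
  step 1: 0  (read p: 0→0)   ← first repeat (0 seen earlier)
  step 2: 0  (read p: 0→0)
  step 3: 0  (read p: 0→0)
  step 4: 0  (read p: 0→0)
  step 5: 0  (read p: 0→0)
  step 6: 0  (read p: 0→0)
  step 7: 0  (read p: 0→0)
  step 8: 0  (read p: 0→0)
  step 9: 0  (read p: 0→0)
  step 10: 0  (read p: 0→0)
  step 11: 0  (read p: 0→0)
  step 12: 0  (read p: 0→0)

So i = 0, j = 1, giving x = w[0:0] = ε, y = w[0:1] = p, z = w[1:12] = ppppppppppp.
Check: |xy| = 1 ≤ 8 and |y| = 1 ≥ 1. Reading y takes A from 0 back to 0, so every xyⁱz is accepted.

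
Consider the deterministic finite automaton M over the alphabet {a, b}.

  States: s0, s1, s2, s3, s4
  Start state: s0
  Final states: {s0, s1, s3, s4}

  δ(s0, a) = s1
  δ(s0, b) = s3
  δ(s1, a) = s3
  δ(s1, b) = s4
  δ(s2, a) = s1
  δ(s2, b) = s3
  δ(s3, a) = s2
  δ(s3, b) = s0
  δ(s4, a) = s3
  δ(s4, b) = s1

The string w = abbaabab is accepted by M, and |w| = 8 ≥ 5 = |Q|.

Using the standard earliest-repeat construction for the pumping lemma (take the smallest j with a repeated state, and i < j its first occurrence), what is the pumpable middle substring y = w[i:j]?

State sequence: s0 -a-> s1 -b-> s4 -b-> s1 -a-> s3 -a-> s2 -b-> s3 -a-> s2 -b-> s3
First repeat at step 3: s1 was already visited.

So i = 1, j = 3, giving x = w[0:1] = a, y = w[1:3] = bb, z = w[3:8] = aabab.
Check: |xy| = 3 ≤ 5 and |y| = 2 ≥ 1. Reading y takes M from s1 back to s1, so every xyⁱz is accepted.

bb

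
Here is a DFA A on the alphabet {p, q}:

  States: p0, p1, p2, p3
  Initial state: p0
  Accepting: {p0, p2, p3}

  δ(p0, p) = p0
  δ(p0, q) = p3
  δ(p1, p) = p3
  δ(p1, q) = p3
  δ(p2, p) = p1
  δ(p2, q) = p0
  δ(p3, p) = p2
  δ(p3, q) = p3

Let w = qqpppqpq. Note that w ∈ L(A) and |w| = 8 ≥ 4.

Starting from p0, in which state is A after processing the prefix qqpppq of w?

Run of A on the first 6 characters of w = q q p p p q:
  step 0: p0  (start)
  step 1: p3  (read q: p0→p3)
  step 2: p3  (read q: p3→p3)
  step 3: p2  (read p: p3→p2)
  step 4: p1  (read p: p2→p1)
  step 5: p3  (read p: p1→p3)
  step 6: p3  (read q: p3→p3)

After reading 6 characters, A is in state p3.

p3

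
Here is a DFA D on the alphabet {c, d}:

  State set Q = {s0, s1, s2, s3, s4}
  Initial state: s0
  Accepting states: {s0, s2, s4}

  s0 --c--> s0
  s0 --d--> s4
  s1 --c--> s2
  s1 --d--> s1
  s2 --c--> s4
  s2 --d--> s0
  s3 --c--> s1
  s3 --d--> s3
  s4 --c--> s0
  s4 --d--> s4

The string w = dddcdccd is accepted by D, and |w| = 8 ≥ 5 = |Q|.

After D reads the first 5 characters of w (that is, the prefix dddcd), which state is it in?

s4

State sequence: s0 -d-> s4 -d-> s4 -d-> s4 -c-> s0 -d-> s4

After reading 5 characters, D is in state s4.
(This kind of state-tracing is the core of the pumping-lemma construction: with 5 states, pigeonhole forces a repeat within the first 5 steps.)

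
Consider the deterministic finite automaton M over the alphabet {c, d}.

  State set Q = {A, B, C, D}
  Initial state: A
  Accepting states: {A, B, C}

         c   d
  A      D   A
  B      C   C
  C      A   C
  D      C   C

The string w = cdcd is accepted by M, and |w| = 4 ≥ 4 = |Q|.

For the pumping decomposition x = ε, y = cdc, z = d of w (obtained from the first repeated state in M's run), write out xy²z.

xy^2z = ε·cdc·cdc·d = cdccdcd.
Reading y = cdc takes M from A back to A, so after x·y·y the machine is still in A, and z then leads to the accepting state A. Hence cdccdcd ∈ L(M).

cdccdcd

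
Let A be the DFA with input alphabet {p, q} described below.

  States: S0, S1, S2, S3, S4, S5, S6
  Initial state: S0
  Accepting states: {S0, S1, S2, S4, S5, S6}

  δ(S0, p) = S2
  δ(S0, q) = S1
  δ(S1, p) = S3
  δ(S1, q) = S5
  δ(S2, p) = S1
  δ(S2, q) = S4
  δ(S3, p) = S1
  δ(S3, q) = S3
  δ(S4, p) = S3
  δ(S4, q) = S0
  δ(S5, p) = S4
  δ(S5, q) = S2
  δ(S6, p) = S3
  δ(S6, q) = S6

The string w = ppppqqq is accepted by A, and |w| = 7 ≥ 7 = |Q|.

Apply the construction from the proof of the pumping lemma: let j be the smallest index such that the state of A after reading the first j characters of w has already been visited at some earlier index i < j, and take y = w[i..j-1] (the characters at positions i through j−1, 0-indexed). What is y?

pp

State sequence: S0 -p-> S2 -p-> S1 -p-> S3 -p-> S1 -q-> S5 -q-> S2 -q-> S4
First repeat at step 4: S1 was already visited.

So i = 2, j = 4, giving x = w[0:2] = pp, y = w[2:4] = pp, z = w[4:7] = qqq.
Check: |xy| = 4 ≤ 7 and |y| = 2 ≥ 1. Reading y takes A from S1 back to S1, so every xyⁱz is accepted.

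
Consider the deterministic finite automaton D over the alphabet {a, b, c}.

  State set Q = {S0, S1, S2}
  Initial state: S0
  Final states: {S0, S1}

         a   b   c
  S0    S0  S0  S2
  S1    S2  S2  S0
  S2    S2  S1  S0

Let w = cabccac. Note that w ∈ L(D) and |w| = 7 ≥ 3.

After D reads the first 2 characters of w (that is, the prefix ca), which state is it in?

S2

Run of D on the first 2 characters of w = c a:
  step 0: S0  (start)
  step 1: S2  (read c: S0→S2)
  step 2: S2  (read a: S2→S2)

After reading 2 characters, D is in state S2.
(This kind of state-tracing is the core of the pumping-lemma construction: with 3 states, pigeonhole forces a repeat within the first 3 steps.)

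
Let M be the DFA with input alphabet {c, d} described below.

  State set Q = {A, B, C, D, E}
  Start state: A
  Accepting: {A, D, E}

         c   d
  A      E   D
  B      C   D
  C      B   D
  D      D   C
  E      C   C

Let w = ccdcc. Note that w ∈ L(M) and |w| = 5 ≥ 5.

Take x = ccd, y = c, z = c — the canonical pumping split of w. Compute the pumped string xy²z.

ccdccc

xy^2z = ccd·c·c·c = ccdccc.
Reading y = c takes M from D back to D, so after x·y·y the machine is still in D, and z then leads to the accepting state D. Hence ccdccc ∈ L(M).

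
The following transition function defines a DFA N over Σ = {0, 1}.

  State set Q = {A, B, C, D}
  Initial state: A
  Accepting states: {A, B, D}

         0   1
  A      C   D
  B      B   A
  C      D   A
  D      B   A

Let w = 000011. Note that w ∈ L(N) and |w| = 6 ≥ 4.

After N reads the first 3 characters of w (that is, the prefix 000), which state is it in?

B

Run of N on the first 3 characters of w = 0 0 0:
  step 0: A  (start)
  step 1: C  (read 0: A→C)
  step 2: D  (read 0: C→D)
  step 3: B  (read 0: D→B)

After reading 3 characters, N is in state B.
(This kind of state-tracing is the core of the pumping-lemma construction: with 4 states, pigeonhole forces a repeat within the first 4 steps.)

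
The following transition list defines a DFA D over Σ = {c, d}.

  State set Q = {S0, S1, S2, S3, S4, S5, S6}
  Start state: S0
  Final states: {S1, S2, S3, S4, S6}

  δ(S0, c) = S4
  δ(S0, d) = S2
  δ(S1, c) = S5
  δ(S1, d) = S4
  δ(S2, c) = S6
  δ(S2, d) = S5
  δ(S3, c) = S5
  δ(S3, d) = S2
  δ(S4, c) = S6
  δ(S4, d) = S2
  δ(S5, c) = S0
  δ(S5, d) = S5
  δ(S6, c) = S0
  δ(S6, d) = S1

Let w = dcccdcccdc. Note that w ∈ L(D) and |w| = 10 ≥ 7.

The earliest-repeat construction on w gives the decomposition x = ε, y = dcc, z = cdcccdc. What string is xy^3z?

xy^3z = ε·dcc·dcc·dcc·cdcccdc = dccdccdcccdcccdc.
Reading y = dcc takes D from S0 back to S0, so after x·y·y·y the machine is still in S0, and z then leads to the accepting state S6. Hence dccdccdcccdcccdc ∈ L(D).

dccdccdcccdcccdc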